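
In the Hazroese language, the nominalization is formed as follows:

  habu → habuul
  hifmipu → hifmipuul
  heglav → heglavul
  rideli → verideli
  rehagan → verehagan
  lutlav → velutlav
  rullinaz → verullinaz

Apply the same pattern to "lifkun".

"lifkun" begins with l-. The one such stem in the data (lutlav → velutlav) adds the prefix ve-, so the same rule applies.
The other pattern: stems beginning with h- add -ul.
So lifkun → velifkun.

velifkun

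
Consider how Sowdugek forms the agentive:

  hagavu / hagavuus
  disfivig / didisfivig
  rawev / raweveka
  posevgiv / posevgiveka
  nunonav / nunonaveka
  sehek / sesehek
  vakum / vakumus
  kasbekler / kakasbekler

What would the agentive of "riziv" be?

riziveka

rawev and kasbekler both have last vowel 'e' yet inflect differently (raweveka, kakasbekler), so the last vowel is not what conditions the rule; the final letter is.
"riziv" ends in -v. The stems ending in -v (nunonav → nunonaveka, posevgiv → posevgiveka, rawev → raweveka) add -eka.
The other patterns: stems ending in -m or -u add -us; stems ending in -g, -k or -r repeat the first consonant+vowel as a prefix.
So riziv → riziveka.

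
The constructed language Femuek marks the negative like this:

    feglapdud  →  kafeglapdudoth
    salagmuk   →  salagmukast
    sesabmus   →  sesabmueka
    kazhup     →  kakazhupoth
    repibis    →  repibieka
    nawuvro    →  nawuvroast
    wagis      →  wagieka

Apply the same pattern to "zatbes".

zatbeeka

sesabmus and feglapdud both have last vowel 'u' yet inflect differently (sesabmueka, kafeglapdudoth), so the last vowel is not what conditions the rule; the final letter is.
"zatbes" ends in -s. The stems ending in -s (sesabmus → sesabmueka, repibis → repibieka, wagis → wagieka) drop the final letter and add -eka.
The other patterns: stems ending in -d or -p add ka- … -oth around the stem; stems ending in -k or -o add -ast.
So zatbes → zatbeeka.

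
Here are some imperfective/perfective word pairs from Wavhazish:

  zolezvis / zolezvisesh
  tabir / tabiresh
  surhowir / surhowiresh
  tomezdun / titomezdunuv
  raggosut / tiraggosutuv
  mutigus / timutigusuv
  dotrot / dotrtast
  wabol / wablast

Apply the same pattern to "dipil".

zolezvis and mutigus both end in -s yet inflect differently (zolezvisesh, timutigusuv), so the final letter is not what conditions the rule; the last vowel is.
"dipil" has last vowel 'i'. The stems whose last vowel is 'i' (zolezvis → zolezvisesh, tabir → tabiresh, surhowir → surhowiresh) add -esh.
So dipil → dipilesh.

dipilesh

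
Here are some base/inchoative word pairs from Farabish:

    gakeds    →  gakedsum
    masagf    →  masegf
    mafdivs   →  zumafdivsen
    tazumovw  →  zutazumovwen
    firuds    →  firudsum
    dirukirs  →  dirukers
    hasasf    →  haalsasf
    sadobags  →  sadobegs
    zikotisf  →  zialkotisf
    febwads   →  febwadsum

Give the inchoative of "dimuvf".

zudimuvfen

gakeds and mafdivs both end in -s yet inflect differently (gakedsum, zumafdivsen), so the final letter is not what conditions the rule; the second-to-last letter is.
"dimuvf" has second-to-last letter 'v'. The stems whose second-to-last letter is 'v' (mafdivs → zumafdivsen, tazumovw → zutazumovwen) add zu- … -en around the stem.
The other patterns: stems whose second-to-last letter is 'd' add -um; stems whose second-to-last letter is 's' insert -al- after the first vowel; stems whose second-to-last letter is 'g' or 'r' change the last vowel to 'e'.
So dimuvf → zudimuvfen.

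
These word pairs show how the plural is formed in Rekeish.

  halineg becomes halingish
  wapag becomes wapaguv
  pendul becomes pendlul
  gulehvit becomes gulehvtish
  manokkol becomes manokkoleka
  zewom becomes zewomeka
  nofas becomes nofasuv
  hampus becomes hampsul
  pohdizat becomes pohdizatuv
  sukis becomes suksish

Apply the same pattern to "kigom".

kigomeka

pendul and manokkol both end in -l yet inflect differently (pendlul, manokkoleka), so the final letter is not what conditions the rule; the last vowel is.
"kigom" has last vowel 'o'. The stems whose last vowel is 'o' (zewom → zewomeka, manokkol → manokkoleka) add -eka.
The other patterns: stems whose last vowel is 'u' delete the last vowel and add -ul; stems whose last vowel is 'a' add -uv; stems whose last vowel is 'e' or 'i' delete the last vowel and add -ish.
So kigom → kigomeka.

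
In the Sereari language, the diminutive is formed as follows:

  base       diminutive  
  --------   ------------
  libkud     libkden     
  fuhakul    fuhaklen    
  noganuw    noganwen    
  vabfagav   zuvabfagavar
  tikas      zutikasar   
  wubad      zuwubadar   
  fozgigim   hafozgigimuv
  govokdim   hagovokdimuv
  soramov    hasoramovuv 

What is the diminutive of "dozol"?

hadozoluv

libkud and wubad both end in -d yet inflect differently (libkden, zuwubadar), so the final letter is not what conditions the rule; the last vowel is.
"dozol" has last vowel 'o'. The one such stem in the data (soramov → hasoramovuv) adds ha- … -uv around the stem, so the same rule applies.
So dozol → hadozoluv.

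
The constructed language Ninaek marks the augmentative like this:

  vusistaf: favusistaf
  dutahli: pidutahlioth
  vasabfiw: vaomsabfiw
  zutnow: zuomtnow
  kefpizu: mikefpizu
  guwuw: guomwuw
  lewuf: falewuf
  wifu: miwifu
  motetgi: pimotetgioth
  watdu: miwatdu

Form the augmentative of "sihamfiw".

lewuf and wifu both have last vowel 'u' yet inflect differently (falewuf, miwifu), so the last vowel is not what conditions the rule; the final letter is.
"sihamfiw" ends in -w. The stems ending in -w (vasabfiw → vaomsabfiw, guwuw → guomwuw, zutnow → zuomtnow) insert -om- after the first vowel.
The other patterns: stems ending in -f add the prefix fa-; stems ending in -u add the prefix mi-; stems ending in -i add pi- … -oth around the stem.
So sihamfiw → siomhamfiw.

siomhamfiw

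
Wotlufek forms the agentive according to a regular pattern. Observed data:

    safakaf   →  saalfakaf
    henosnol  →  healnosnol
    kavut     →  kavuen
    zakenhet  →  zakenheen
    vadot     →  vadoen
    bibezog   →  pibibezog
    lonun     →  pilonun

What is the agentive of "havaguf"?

henosnol and vadot both have last vowel 'o' yet inflect differently (healnosnol, vadoen), so the last vowel is not what conditions the rule; the final letter is.
"havaguf" ends in -f. The one such stem in the data (safakaf → saalfakaf) inserts -al- after the first vowel (as does henosnol), so the same rule applies.
The other patterns: stems ending in -t drop the final letter and add -en; stems ending in -g or -n add the prefix pi-.
So havaguf → haalvaguf.

haalvaguf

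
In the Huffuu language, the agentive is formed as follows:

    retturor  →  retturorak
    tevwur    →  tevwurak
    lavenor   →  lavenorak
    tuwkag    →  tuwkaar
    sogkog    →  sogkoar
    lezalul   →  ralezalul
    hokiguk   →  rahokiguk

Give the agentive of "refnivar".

refnivarak

retturor and sogkog both have last vowel 'o' yet inflect differently (retturorak, sogkoar), so the last vowel is not what conditions the rule; the final letter is.
"refnivar" ends in -r. The stems ending in -r (retturor → retturorak, tevwur → tevwurak, lavenor → lavenorak) add -ak.
The other patterns: stems ending in -g drop the final letter and add -ar; stems ending in -k or -l add the prefix ra-.
So refnivar → refnivarak.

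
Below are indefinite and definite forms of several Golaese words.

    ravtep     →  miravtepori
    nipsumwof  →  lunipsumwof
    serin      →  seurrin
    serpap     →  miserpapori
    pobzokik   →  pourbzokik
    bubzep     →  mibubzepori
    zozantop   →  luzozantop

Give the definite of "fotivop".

zozantop and serpap both end in -p yet inflect differently (luzozantop, miserpapori), so the final letter is not what conditions the rule; the last vowel is.
"fotivop" has last vowel 'o'. The stems whose last vowel is 'o' (nipsumwof → lunipsumwof, zozantop → luzozantop) add the prefix lu-.
The other patterns: stems whose last vowel is 'i' insert -ur- after the first vowel; stems whose last vowel is 'a' or 'e' add mi- … -ori around the stem.
So fotivop → lufotivop.

lufotivop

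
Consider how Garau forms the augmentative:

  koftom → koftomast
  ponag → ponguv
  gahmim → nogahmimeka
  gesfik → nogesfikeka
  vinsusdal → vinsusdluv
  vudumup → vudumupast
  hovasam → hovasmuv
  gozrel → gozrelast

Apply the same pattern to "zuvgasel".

hovasam and gahmim both end in -m yet inflect differently (hovasmuv, nogahmimeka), so the final letter is not what conditions the rule; the last vowel is.
"zuvgasel" has last vowel 'e'. The one such stem in the data (gozrel → gozrelast) adds -ast, so the same rule applies.
The other patterns: stems whose last vowel is 'a' delete the last vowel and add -uv; stems whose last vowel is 'i' add no- … -eka around the stem.
So zuvgasel → zuvgaselast.

zuvgaselast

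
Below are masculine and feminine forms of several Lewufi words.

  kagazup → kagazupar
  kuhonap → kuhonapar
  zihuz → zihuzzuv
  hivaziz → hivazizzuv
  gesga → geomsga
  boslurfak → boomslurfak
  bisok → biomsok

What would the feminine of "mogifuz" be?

mogifuzzuv

"mogifuz" ends in -z. The stems ending in -z (zihuz → zihuzzuv, hivaziz → hivazizzuv) double the final consonant and add -uv.
The other patterns: stems ending in -p add -ar; stems ending in -a or -k insert -om- after the first vowel.
So mogifuz → mogifuzzuv.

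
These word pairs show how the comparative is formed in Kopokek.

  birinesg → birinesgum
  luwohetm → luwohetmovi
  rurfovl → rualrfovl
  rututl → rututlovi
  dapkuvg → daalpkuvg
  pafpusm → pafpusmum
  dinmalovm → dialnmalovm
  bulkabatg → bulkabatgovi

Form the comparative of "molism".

bulkabatg and birinesg both end in -g yet inflect differently (bulkabatgovi, birinesgum), so the final letter is not what conditions the rule; the second-to-last letter is.
"molism" has second-to-last letter 's'. The stems whose second-to-last letter is 's' (birinesg → birinesgum, pafpusm → pafpusmum) add -um.
So molism → molismum.

molismum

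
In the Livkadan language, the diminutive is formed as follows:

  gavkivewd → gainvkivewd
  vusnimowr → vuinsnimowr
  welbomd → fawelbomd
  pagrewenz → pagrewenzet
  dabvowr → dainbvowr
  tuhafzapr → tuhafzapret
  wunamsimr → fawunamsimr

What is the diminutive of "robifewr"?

roinbifewr

gavkivewd and welbomd both end in -d yet inflect differently (gainvkivewd, fawelbomd), so the final letter is not what conditions the rule; the second-to-last letter is.
"robifewr" has second-to-last letter 'w'. The stems whose second-to-last letter is 'w' (gavkivewd → gainvkivewd, vusnimowr → vuinsnimowr, dabvowr → dainbvowr) insert -in- after the first vowel.
The other patterns: stems whose second-to-last letter is 'm' add the prefix fa-; stems whose second-to-last letter is 'n' or 'p' add -et.
So robifewr → roinbifewr.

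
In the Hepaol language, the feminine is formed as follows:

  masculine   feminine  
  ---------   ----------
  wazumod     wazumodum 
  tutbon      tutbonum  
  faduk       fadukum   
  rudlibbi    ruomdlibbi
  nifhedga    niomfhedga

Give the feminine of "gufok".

wazumod and nifhedga both have 3 vowels yet inflect differently (wazumodum, niomfhedga), so the number of vowels is not what conditions the rule; whether the stem ends in a vowel or a consonant is.
"gufok" ends in a consonant. The stems ending in a consonant (faduk → fadukum, tutbon → tutbonum, wazumod → wazumodum) add -um.
So gufok → gufokum.

gufokum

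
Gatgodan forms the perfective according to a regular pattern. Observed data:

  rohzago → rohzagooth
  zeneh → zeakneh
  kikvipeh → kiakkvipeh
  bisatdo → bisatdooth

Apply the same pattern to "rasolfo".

kikvipeh and rohzago both have 3 vowels yet inflect differently (kiakkvipeh, rohzagooth), so the number of vowels is not what conditions the rule; whether the stem ends in a vowel or a consonant is.
"rasolfo" ends in a vowel. The stems ending in a vowel (rohzago → rohzagooth, bisatdo → bisatdooth) add -oth.
So rasolfo → rasolfooth.

rasolfooth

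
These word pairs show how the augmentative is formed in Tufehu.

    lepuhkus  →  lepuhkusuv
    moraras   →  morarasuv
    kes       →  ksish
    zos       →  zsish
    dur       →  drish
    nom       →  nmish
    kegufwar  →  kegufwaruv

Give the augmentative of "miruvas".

miruvasuv

"miruvas" has 3 vowels. The stems with 3 vowels (lepuhkus → lepuhkusuv, moraras → morarasuv, kegufwar → kegufwaruv) add -uv.
So miruvas → miruvasuv.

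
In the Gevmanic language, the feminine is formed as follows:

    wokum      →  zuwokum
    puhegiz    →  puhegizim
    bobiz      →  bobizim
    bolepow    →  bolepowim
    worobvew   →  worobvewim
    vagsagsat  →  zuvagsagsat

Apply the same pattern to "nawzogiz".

worobvew and wokum both begin with w- yet inflect differently (worobvewim, zuwokum), so the first letter is not what conditions the rule; the final letter is.
"nawzogiz" ends in -z. The stems ending in -z (bobiz → bobizim, puhegiz → puhegizim) add -im.
So nawzogiz → nawzogizim.

nawzogizim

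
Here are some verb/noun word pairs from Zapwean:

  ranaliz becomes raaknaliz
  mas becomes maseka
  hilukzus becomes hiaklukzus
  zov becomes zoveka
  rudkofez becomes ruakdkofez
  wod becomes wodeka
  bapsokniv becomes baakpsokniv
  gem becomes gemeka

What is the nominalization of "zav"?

zaveka

"zav" has 1 vowel. The stems with 1 vowel (zov → zoveka, mas → maseka, wod → wodeka) add -eka.
So zav → zaveka.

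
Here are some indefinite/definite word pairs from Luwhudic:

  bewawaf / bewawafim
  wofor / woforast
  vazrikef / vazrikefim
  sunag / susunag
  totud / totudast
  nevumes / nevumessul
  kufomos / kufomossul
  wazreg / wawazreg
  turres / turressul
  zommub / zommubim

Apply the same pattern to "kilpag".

kikilpag

"kilpag" ends in -g. The stems ending in -g (wazreg → wawazreg, sunag → susunag) repeat the first consonant+vowel as a prefix.
So kilpag → kikilpag.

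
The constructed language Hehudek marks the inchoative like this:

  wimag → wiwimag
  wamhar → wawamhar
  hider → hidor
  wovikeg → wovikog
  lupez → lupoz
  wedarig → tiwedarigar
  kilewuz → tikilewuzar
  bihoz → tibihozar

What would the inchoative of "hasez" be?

hasoz

"hasez" has last vowel 'e'. The stems whose last vowel is 'e' (hider → hidor, wovikeg → wovikog, lupez → lupoz) change the last vowel to 'o'.
The other patterns: stems whose last vowel is 'a' repeat the first consonant+vowel as a prefix; stems whose last vowel is 'i', 'o' or 'u' add ti- … -ar around the stem.
So hasez → hasoz.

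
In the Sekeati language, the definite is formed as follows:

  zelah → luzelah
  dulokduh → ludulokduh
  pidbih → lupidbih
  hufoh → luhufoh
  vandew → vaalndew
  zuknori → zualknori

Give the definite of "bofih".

lubofih

pidbih and zuknori both have last vowel 'i' yet inflect differently (lupidbih, zualknori), so the last vowel is not what conditions the rule; the final letter is.
"bofih" ends in -h. The stems ending in -h (zelah → luzelah, dulokduh → ludulokduh, pidbih → lupidbih) add the prefix lu-.
So bofih → lubofih.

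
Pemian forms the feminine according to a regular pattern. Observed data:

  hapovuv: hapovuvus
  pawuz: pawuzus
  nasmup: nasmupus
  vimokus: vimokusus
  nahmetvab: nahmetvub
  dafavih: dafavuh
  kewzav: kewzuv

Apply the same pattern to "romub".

hapovuv and kewzav both end in -v yet inflect differently (hapovuvus, kewzuv), so the final letter is not what conditions the rule; the last vowel is.
"romub" has last vowel 'u'. The stems whose last vowel is 'u' (hapovuv → hapovuvus, pawuz → pawuzus, nasmup → nasmupus) add -us.
The other pattern: stems whose last vowel is 'a' or 'i' change the last vowel to 'u'.
So romub → romubus.

romubus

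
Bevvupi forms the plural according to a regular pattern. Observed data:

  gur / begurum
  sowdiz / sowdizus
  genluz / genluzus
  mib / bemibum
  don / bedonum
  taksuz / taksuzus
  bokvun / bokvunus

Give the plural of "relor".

"relor" has 2 vowels. The stems with 2 vowels (taksuz → taksuzus, genluz → genluzus, sowdiz → sowdizus) add -us.
So relor → relorus.

relorus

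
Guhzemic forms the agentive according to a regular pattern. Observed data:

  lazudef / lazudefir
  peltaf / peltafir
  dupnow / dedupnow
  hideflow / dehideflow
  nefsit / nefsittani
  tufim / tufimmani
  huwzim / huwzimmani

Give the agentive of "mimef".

mimefir

"mimef" ends in -f. The stems ending in -f (lazudef → lazudefir, peltaf → peltafir) add -ir.
The other patterns: stems ending in -w add the prefix de-; stems ending in -m or -t double the final consonant and add -ani.
So mimef → mimefir.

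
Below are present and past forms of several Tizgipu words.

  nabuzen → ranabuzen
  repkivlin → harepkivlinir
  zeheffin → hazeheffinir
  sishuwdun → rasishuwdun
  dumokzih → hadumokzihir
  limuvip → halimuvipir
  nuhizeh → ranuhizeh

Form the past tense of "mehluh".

ramehluh

dumokzih and nuhizeh both end in -h yet inflect differently (hadumokzihir, ranuhizeh), so the final letter is not what conditions the rule; the last vowel is.
"mehluh" has last vowel 'u'. The one such stem in the data (sishuwdun → rasishuwdun) adds the prefix ra-, so the same rule applies.
So mehluh → ramehluh.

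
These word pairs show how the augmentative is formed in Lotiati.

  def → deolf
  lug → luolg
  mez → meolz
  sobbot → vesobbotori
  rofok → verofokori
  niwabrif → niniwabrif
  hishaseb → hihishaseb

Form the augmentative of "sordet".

"sordet" has 2 vowels. The stems with 2 vowels (sobbot → vesobbotori, rofok → verofokori) add ve- … -ori around the stem.
So sordet → vesordetori.

vesordetori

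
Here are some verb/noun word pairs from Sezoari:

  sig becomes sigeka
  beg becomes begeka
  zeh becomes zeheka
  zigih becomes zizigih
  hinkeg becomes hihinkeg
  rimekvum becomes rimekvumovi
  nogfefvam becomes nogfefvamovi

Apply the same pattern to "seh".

seheka

zeh and zigih both end in -h yet inflect differently (zeheka, zizigih), so the final letter is not what conditions the rule; the number of vowels is.
"seh" has 1 vowel. The stems with 1 vowel (sig → sigeka, beg → begeka, zeh → zeheka) add -eka.
So seh → seheka.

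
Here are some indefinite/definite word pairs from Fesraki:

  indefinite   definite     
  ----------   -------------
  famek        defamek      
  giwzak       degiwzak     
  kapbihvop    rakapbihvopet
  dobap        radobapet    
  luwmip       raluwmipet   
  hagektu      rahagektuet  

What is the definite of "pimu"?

"pimu" ends in -u. The one such stem in the data (hagektu → rahagektuet) adds ra- … -et around the stem, so the same rule applies.
So pimu → rapimuet.

rapimuet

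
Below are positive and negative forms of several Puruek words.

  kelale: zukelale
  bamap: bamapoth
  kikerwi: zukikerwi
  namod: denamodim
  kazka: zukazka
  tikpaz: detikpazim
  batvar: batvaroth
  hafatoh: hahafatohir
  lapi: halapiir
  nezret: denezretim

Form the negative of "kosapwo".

zukosapwo

lapi and kikerwi both end in -i yet inflect differently (halapiir, zukikerwi), so the final letter is not what conditions the rule; the first letter is.
"kosapwo" begins with k-. The stems beginning with k- (kikerwi → zukikerwi, kelale → zukelale, kazka → zukazka) add the prefix zu-.
So kosapwo → zukosapwo.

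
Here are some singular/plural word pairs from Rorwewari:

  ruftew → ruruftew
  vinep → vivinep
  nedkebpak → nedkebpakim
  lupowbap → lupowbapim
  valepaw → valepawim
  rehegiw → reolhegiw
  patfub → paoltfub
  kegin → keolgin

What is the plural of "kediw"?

keoldiw

vinep and lupowbap both end in -p yet inflect differently (vivinep, lupowbapim), so the final letter is not what conditions the rule; the last vowel is.
"kediw" has last vowel 'i'. The stems whose last vowel is 'i' (rehegiw → reolhegiw, kegin → keolgin) insert -ol- after the first vowel.
So kediw → keoldiw.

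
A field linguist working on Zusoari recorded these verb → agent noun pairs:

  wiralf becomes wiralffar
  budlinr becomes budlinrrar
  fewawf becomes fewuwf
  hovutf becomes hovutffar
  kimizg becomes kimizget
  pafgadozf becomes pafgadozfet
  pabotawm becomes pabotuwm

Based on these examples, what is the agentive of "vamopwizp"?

pafgadozf and fewawf both end in -f yet inflect differently (pafgadozfet, fewuwf), so the final letter is not what conditions the rule; the second-to-last letter is.
"vamopwizp" has second-to-last letter 'z'. The stems whose second-to-last letter is 'z' (kimizg → kimizget, pafgadozf → pafgadozfet) add -et.
So vamopwizp → vamopwizpet.

vamopwizpet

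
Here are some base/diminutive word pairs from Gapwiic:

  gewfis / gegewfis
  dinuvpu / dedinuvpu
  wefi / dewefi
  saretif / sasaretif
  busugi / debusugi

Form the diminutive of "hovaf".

hohovaf

"hovaf" ends in a consonant. The stems ending in a consonant (saretif → sasaretif, gewfis → gegewfis) repeat the first consonant+vowel as a prefix.
The other pattern: stems ending in a vowel add the prefix de-.
So hovaf → hohovaf.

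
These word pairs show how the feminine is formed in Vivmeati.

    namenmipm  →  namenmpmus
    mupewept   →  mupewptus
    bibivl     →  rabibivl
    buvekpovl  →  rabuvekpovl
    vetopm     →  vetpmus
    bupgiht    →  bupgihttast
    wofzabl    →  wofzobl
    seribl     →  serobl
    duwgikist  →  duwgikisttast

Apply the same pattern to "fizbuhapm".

wofzabl and bibivl both end in -l yet inflect differently (wofzobl, rabibivl), so the final letter is not what conditions the rule; the second-to-last letter is.
"fizbuhapm" has second-to-last letter 'p'. The stems whose second-to-last letter is 'p' (namenmipm → namenmpmus, mupewept → mupewptus, vetopm → vetpmus) delete the last vowel and add -us.
So fizbuhapm → fizbuhpmus.

fizbuhpmus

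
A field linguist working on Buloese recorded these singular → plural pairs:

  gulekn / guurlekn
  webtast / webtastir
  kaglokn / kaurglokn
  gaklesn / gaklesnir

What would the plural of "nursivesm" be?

nursivesmir

gulekn and gaklesn both end in -n yet inflect differently (guurlekn, gaklesnir), so the final letter is not what conditions the rule; the second-to-last letter is.
"nursivesm" has second-to-last letter 's'. The stems whose second-to-last letter is 's' (webtast → webtastir, gaklesn → gaklesnir) add -ir.
So nursivesm → nursivesmir.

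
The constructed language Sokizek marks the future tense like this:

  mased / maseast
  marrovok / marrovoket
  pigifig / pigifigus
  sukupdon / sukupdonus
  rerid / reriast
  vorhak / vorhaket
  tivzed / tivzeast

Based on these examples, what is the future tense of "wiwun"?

wiwunus

rerid and pigifig both have last vowel 'i' yet inflect differently (reriast, pigifigus), so the last vowel is not what conditions the rule; the final letter is.
"wiwun" ends in -n. The one such stem in the data (sukupdon → sukupdonus) adds -us, so the same rule applies.
So wiwun → wiwunus.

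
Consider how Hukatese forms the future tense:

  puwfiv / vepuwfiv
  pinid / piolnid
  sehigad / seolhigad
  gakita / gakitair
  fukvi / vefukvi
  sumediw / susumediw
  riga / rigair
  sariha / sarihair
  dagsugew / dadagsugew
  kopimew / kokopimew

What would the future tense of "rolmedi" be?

verolmedi

sumediw and pinid both have last vowel 'i' yet inflect differently (susumediw, piolnid), so the last vowel is not what conditions the rule; the final letter is.
"rolmedi" ends in -i. The one such stem in the data (fukvi → vefukvi) adds the prefix ve-, so the same rule applies.
So rolmedi → verolmedi.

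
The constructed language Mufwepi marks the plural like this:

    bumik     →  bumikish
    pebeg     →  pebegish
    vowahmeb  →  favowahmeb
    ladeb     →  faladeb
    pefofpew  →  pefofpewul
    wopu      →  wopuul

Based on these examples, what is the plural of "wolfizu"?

"wolfizu" ends in -u. The one such stem in the data (wopu → wopuul) adds -ul, so the same rule applies.
So wolfizu → wolfizuul.

wolfizuul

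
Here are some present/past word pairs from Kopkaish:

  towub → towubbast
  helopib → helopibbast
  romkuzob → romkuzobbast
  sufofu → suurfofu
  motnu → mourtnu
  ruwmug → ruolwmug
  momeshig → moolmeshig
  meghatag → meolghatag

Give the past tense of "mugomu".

muurgomu

towub and sufofu both have last vowel 'u' yet inflect differently (towubbast, suurfofu), so the last vowel is not what conditions the rule; the final letter is.
"mugomu" ends in -u. The stems ending in -u (sufofu → suurfofu, motnu → mourtnu) insert -ur- after the first vowel.
So mugomu → muurgomu.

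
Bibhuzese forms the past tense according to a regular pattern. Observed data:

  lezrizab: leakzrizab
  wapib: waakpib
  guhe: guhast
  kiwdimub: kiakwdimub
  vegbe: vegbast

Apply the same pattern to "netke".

netkast

guhe and wapib both have 2 vowels yet inflect differently (guhast, waakpib), so the number of vowels is not what conditions the rule; the final letter is.
"netke" ends in -e. The stems ending in -e (guhe → guhast, vegbe → vegbast) drop the final letter and add -ast.
So netke → netkast.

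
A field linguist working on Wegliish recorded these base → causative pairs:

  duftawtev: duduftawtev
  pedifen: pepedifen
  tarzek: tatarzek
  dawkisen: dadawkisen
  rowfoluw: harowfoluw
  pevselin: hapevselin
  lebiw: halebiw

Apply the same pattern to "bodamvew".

bobodamvew

"bodamvew" has last vowel 'e'. The stems whose last vowel is 'e' (duftawtev → duduftawtev, pedifen → pepedifen, tarzek → tatarzek) repeat the first consonant+vowel as a prefix.
So bodamvew → bobodamvew.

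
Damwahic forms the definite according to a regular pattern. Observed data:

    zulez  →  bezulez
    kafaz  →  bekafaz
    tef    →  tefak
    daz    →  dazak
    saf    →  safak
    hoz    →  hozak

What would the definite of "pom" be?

daz and zulez both end in -z yet inflect differently (dazak, bezulez), so the final letter is not what conditions the rule; the number of vowels is.
"pom" has 1 vowel. The stems with 1 vowel (daz → dazak, hoz → hozak, saf → safak) add -ak.
So pom → pomak.

pomak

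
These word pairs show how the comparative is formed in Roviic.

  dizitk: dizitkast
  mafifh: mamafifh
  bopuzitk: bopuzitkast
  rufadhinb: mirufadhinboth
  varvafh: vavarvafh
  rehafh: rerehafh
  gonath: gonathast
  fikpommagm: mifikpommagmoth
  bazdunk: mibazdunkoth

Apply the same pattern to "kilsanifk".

kikilsanifk

"kilsanifk" has second-to-last letter 'f'. The stems whose second-to-last letter is 'f' (rehafh → rerehafh, varvafh → vavarvafh, mafifh → mamafifh) repeat the first consonant+vowel as a prefix.
The other patterns: stems whose second-to-last letter is 't' add -ast; stems whose second-to-last letter is 'g' or 'n' add mi- … -oth around the stem.
So kilsanifk → kikilsanifk.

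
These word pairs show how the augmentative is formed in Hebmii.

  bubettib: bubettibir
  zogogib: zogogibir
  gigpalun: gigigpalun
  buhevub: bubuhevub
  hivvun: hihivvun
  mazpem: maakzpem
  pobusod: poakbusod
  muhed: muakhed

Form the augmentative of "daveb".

daakveb

bubettib and buhevub both end in -b yet inflect differently (bubettibir, bubuhevub), so the final letter is not what conditions the rule; the last vowel is.
"daveb" has last vowel 'e'. The stems whose last vowel is 'e' (mazpem → maakzpem, muhed → muakhed) insert -ak- after the first vowel.
The other patterns: stems whose last vowel is 'i' add -ir; stems whose last vowel is 'u' repeat the first consonant+vowel as a prefix.
So daveb → daakveb.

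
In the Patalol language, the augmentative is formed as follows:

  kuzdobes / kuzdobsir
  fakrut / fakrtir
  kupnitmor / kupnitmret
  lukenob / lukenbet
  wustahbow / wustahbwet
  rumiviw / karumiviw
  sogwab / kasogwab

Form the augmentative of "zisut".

wustahbow and rumiviw both end in -w yet inflect differently (wustahbwet, karumiviw), so the final letter is not what conditions the rule; the last vowel is.
"zisut" has last vowel 'u'. The one such stem in the data (fakrut → fakrtir) deletes the last vowel and adds -ir (as does kuzdobes), so the same rule applies.
The other patterns: stems whose last vowel is 'o' delete the last vowel and add -et; stems whose last vowel is 'a' or 'i' add the prefix ka-.
So zisut → zistir.

zistir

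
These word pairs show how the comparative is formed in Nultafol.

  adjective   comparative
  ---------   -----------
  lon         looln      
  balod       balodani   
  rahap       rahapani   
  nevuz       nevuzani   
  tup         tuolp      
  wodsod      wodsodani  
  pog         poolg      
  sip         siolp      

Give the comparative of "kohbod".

tup and rahap both end in -p yet inflect differently (tuolp, rahapani), so the final letter is not what conditions the rule; the number of vowels is.
"kohbod" has 2 vowels. The stems with 2 vowels (rahap → rahapani, wodsod → wodsodani, balod → balodani) add -ani.
The other pattern: stems with 1 vowel insert -ol- after the first vowel.
So kohbod → kohbodani.

kohbodani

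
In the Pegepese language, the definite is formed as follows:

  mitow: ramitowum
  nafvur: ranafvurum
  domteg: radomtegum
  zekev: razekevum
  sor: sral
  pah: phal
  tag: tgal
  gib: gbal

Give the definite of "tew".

twal

nafvur and sor both end in -r yet inflect differently (ranafvurum, sral), so the final letter is not what conditions the rule; the number of vowels is.
"tew" has 1 vowel. The stems with 1 vowel (sor → sral, pah → phal, tag → tgal) delete the last vowel and add -al.
So tew → twal.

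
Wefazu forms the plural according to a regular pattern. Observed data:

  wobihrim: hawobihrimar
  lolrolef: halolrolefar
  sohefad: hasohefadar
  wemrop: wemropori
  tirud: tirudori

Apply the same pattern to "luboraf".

haluborafar

sohefad and tirud both end in -d yet inflect differently (hasohefadar, tirudori), so the final letter is not what conditions the rule; the number of vowels is.
"luboraf" has 3 vowels. The stems with 3 vowels (wobihrim → hawobihrimar, lolrolef → halolrolefar, sohefad → hasohefadar) add ha- … -ar around the stem.
So luboraf → haluborafar.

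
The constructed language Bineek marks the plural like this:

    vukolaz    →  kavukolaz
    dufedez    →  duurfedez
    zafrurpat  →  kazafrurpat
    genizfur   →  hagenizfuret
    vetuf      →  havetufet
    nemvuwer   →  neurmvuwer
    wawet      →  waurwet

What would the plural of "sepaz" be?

zafrurpat and wawet both end in -t yet inflect differently (kazafrurpat, waurwet), so the final letter is not what conditions the rule; the last vowel is.
"sepaz" has last vowel 'a'. The stems whose last vowel is 'a' (zafrurpat → kazafrurpat, vukolaz → kavukolaz) add the prefix ka-.
The other patterns: stems whose last vowel is 'u' add ha- … -et around the stem; stems whose last vowel is 'e' insert -ur- after the first vowel.
So sepaz → kasepaz.

kasepaz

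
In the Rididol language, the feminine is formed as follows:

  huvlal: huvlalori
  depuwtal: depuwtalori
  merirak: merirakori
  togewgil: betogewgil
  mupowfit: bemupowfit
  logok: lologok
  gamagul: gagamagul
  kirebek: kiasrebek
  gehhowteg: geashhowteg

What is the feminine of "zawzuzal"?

"zawzuzal" has last vowel 'a'. The stems whose last vowel is 'a' (huvlal → huvlalori, depuwtal → depuwtalori, merirak → merirakori) add -ori.
The other patterns: stems whose last vowel is 'i' add the prefix be-; stems whose last vowel is 'o' or 'u' repeat the first consonant+vowel as a prefix; stems whose last vowel is 'e' insert -as- after the first vowel.
So zawzuzal → zawzuzalori.

zawzuzalori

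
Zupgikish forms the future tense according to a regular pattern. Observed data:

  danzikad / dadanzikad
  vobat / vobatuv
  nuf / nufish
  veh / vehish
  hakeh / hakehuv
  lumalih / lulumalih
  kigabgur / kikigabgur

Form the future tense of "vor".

vorish

veh and hakeh both end in -h yet inflect differently (vehish, hakehuv), so the final letter is not what conditions the rule; the number of vowels is.
"vor" has 1 vowel. The stems with 1 vowel (nuf → nufish, veh → vehish) add -ish.
So vor → vorish.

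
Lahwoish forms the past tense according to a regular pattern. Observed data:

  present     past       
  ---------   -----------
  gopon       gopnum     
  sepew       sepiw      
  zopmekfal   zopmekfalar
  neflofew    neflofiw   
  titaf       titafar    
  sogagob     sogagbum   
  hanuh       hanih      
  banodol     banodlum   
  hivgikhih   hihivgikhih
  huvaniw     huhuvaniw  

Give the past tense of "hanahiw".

banodol and zopmekfal both end in -l yet inflect differently (banodlum, zopmekfalar), so the final letter is not what conditions the rule; the last vowel is.
"hanahiw" has last vowel 'i'. The stems whose last vowel is 'i' (hivgikhih → hihivgikhih, huvaniw → huhuvaniw) repeat the first consonant+vowel as a prefix.
The other patterns: stems whose last vowel is 'o' delete the last vowel and add -um; stems whose last vowel is 'a' add -ar; stems whose last vowel is 'e' or 'u' change the last vowel to 'i'.
So hanahiw → hahanahiw.

hahanahiw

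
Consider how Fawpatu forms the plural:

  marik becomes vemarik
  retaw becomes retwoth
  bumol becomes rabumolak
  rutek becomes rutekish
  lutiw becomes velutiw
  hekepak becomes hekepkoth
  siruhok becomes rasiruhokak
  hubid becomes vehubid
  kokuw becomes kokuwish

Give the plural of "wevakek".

wevakekish

hekepak and marik both end in -k yet inflect differently (hekepkoth, vemarik), so the final letter is not what conditions the rule; the last vowel is.
"wevakek" has last vowel 'e'. The one such stem in the data (rutek → rutekish) adds -ish, so the same rule applies.
The other patterns: stems whose last vowel is 'a' delete the last vowel and add -oth; stems whose last vowel is 'i' add the prefix ve-; stems whose last vowel is 'o' add ra- … -ak around the stem.
So wevakek → wevakekish.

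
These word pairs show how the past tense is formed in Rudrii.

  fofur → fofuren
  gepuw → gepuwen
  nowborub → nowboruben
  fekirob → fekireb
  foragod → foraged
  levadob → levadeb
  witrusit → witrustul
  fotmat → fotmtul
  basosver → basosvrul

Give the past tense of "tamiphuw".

nowborub and fekirob both end in -b yet inflect differently (nowboruben, fekireb), so the final letter is not what conditions the rule; the last vowel is.
"tamiphuw" has last vowel 'u'. The stems whose last vowel is 'u' (fofur → fofuren, gepuw → gepuwen, nowborub → nowboruben) add -en.
So tamiphuw → tamiphuwen.

tamiphuwen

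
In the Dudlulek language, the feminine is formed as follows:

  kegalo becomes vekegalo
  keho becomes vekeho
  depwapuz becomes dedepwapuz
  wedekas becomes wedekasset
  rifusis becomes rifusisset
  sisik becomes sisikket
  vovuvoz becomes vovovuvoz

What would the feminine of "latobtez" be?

lalatobtez

keho and vovuvoz both have last vowel 'o' yet inflect differently (vekeho, vovovuvoz), so the last vowel is not what conditions the rule; the final letter is.
"latobtez" ends in -z. The stems ending in -z (vovuvoz → vovovuvoz, depwapuz → dedepwapuz) repeat the first consonant+vowel as a prefix.
So latobtez → lalatobtez.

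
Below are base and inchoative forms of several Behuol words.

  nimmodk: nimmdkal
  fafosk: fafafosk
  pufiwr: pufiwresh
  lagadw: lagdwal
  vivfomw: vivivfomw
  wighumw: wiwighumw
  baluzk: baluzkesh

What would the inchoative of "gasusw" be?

gagasusw

vivfomw and lagadw both end in -w yet inflect differently (vivivfomw, lagdwal), so the final letter is not what conditions the rule; the second-to-last letter is.
"gasusw" has second-to-last letter 's'. The one such stem in the data (fafosk → fafafosk) repeats the first consonant+vowel as a prefix (as do vivfomw, wighumw), so the same rule applies.
The other patterns: stems whose second-to-last letter is 'd' delete the last vowel and add -al; stems whose second-to-last letter is 'w' or 'z' add -esh.
So gasusw → gagasusw.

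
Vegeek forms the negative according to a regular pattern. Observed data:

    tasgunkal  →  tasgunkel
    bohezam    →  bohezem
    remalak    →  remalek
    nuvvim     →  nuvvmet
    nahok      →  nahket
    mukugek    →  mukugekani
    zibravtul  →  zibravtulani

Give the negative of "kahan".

kahen

bohezam and nuvvim both end in -m yet inflect differently (bohezem, nuvvmet), so the final letter is not what conditions the rule; the last vowel is.
"kahan" has last vowel 'a'. The stems whose last vowel is 'a' (tasgunkal → tasgunkel, bohezam → bohezem, remalak → remalek) change the last vowel to 'e'.
So kahan → kahen.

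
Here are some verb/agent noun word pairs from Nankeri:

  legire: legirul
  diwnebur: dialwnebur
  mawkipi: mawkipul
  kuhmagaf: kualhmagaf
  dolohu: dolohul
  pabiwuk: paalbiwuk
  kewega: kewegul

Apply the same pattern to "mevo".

mevul

kewega and kuhmagaf both have last vowel 'a' yet inflect differently (kewegul, kualhmagaf), so the last vowel is not what conditions the rule; whether the stem ends in a vowel or a consonant is.
"mevo" ends in a vowel. The stems ending in a vowel (dolohu → dolohul, mawkipi → mawkipul, legire → legirul) drop the final letter and add -ul.
The other pattern: stems ending in a consonant insert -al- after the first vowel.
So mevo → mevul.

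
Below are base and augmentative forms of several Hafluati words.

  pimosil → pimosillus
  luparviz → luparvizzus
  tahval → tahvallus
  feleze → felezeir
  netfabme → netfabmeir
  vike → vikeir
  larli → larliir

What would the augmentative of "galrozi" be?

galroziir

pimosil and larli both have last vowel 'i' yet inflect differently (pimosillus, larliir), so the last vowel is not what conditions the rule; whether the stem ends in a vowel or a consonant is.
"galrozi" ends in a vowel. The stems ending in a vowel (feleze → felezeir, netfabme → netfabmeir, vike → vikeir) add -ir.
The other pattern: stems ending in a consonant double the final consonant and add -us.
So galrozi → galroziir.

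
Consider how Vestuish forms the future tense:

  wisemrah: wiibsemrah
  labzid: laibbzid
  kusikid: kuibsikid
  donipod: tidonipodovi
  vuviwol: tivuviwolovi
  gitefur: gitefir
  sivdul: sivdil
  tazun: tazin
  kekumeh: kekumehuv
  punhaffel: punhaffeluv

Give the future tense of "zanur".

labzid and donipod both end in -d yet inflect differently (laibbzid, tidonipodovi), so the final letter is not what conditions the rule; the last vowel is.
"zanur" has last vowel 'u'. The stems whose last vowel is 'u' (gitefur → gitefir, sivdul → sivdil, tazun → tazin) change the last vowel to 'i'.
So zanur → zanir.

zanir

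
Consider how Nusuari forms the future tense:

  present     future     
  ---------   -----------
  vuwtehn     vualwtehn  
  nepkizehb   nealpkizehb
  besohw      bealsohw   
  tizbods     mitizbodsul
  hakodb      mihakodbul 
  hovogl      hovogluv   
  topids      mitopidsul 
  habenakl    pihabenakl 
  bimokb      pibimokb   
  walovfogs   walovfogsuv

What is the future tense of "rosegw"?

rosegwuv

hakodb and nepkizehb both end in -b yet inflect differently (mihakodbul, nealpkizehb), so the final letter is not what conditions the rule; the second-to-last letter is.
"rosegw" has second-to-last letter 'g'. The stems whose second-to-last letter is 'g' (hovogl → hovogluv, walovfogs → walovfogsuv) add -uv.
The other patterns: stems whose second-to-last letter is 'd' add mi- … -ul around the stem; stems whose second-to-last letter is 'h' insert -al- after the first vowel; stems whose second-to-last letter is 'k' add the prefix pi-.
So rosegw → rosegwuv.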